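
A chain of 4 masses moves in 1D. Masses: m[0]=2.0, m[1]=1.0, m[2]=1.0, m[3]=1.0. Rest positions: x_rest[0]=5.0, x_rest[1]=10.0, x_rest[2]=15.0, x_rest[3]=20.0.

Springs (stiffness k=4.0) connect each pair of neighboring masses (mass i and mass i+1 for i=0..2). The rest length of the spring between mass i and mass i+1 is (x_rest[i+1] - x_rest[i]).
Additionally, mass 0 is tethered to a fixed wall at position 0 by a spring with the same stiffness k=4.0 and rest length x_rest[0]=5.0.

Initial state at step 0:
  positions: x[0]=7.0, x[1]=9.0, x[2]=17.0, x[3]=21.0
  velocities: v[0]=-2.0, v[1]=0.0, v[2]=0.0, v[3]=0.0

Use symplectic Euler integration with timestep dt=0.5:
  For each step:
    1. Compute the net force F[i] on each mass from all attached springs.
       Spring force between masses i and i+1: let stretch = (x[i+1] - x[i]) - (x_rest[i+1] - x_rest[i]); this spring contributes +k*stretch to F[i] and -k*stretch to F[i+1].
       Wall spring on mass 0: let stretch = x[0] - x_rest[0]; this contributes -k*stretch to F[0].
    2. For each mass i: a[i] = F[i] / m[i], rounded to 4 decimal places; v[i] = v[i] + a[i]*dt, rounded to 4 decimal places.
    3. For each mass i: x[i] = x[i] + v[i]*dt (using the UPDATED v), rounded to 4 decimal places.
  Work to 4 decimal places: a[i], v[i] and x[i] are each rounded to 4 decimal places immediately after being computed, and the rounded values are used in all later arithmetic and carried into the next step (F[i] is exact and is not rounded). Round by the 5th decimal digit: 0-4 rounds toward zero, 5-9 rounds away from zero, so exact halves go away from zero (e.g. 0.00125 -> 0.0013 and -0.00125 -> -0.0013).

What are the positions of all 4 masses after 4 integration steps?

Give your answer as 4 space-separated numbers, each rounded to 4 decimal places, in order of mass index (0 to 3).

Answer: 4.7500 10.2500 11.0000 21.5000

Derivation:
Step 0: x=[7.0000 9.0000 17.0000 21.0000] v=[-2.0000 0.0000 0.0000 0.0000]
Step 1: x=[3.5000 15.0000 13.0000 22.0000] v=[-7.0000 12.0000 -8.0000 2.0000]
Step 2: x=[4.0000 7.5000 20.0000 19.0000] v=[1.0000 -15.0000 14.0000 -6.0000]
Step 3: x=[4.2500 9.0000 13.5000 22.0000] v=[0.5000 3.0000 -13.0000 6.0000]
Step 4: x=[4.7500 10.2500 11.0000 21.5000] v=[1.0000 2.5000 -5.0000 -1.0000]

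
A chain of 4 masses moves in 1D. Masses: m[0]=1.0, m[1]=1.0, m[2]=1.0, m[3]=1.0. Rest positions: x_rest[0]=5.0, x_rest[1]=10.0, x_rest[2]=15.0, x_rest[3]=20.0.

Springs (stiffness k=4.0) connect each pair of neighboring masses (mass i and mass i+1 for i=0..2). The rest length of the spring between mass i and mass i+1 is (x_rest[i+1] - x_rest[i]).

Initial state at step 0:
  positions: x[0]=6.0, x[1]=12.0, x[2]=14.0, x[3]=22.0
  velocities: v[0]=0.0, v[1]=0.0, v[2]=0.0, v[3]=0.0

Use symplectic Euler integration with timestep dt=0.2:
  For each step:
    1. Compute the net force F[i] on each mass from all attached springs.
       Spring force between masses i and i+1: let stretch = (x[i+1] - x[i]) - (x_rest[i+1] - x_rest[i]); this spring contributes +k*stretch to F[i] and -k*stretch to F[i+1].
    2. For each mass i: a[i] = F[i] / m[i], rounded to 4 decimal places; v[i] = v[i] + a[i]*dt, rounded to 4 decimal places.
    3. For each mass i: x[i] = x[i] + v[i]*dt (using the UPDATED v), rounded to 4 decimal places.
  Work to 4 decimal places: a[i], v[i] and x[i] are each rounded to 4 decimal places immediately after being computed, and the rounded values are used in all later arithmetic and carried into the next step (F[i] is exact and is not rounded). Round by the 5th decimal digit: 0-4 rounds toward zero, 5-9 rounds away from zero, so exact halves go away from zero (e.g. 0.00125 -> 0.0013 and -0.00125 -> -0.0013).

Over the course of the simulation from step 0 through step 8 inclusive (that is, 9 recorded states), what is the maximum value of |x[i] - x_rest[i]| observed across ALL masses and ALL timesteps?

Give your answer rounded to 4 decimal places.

Answer: 2.9467

Derivation:
Step 0: x=[6.0000 12.0000 14.0000 22.0000] v=[0.0000 0.0000 0.0000 0.0000]
Step 1: x=[6.1600 11.3600 14.9600 21.5200] v=[0.8000 -3.2000 4.8000 -2.4000]
Step 2: x=[6.3520 10.4640 16.3936 20.7904] v=[0.9600 -4.4800 7.1680 -3.6480]
Step 3: x=[6.4019 9.8588 17.5820 20.1573] v=[0.2496 -3.0259 5.9418 -3.1654]
Step 4: x=[6.2049 9.9362 17.9467 19.9122] v=[-0.9849 0.3871 1.8235 -1.2256]
Step 5: x=[5.8049 10.6983 17.3442 20.1526] v=[-1.9999 3.8105 -3.0125 1.2020]
Step 6: x=[5.3879 11.7408 16.1277 20.7437] v=[-2.0852 5.2125 -6.0825 2.9553]
Step 7: x=[5.1873 12.4687 14.9479 21.3962] v=[-1.0029 3.6397 -5.8992 3.2625]
Step 8: x=[5.3517 12.4283 14.4031 21.8170] v=[0.8222 -0.2021 -2.7239 2.1039]
Max displacement = 2.9467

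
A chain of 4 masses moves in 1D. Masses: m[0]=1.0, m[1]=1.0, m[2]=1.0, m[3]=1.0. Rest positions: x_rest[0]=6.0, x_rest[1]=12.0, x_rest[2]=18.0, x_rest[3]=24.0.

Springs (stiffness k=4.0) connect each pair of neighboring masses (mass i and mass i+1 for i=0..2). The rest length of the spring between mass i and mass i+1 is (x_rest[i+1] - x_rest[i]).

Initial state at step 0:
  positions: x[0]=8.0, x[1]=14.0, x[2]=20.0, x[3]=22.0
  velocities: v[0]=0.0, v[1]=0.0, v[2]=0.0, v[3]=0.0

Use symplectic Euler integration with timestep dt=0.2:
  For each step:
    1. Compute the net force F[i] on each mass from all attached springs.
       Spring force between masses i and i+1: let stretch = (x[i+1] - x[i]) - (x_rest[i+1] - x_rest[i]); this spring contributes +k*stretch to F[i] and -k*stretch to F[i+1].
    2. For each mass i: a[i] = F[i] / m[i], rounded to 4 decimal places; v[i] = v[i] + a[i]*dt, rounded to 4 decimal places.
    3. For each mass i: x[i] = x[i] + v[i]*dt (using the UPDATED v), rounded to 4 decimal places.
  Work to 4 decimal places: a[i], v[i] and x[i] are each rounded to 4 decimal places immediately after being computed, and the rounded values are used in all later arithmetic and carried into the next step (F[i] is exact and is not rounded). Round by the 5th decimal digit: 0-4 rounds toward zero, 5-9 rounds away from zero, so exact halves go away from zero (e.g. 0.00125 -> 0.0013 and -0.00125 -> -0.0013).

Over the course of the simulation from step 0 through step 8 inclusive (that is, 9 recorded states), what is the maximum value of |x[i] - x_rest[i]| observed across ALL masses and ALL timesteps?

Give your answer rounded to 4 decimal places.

Step 0: x=[8.0000 14.0000 20.0000 22.0000] v=[0.0000 0.0000 0.0000 0.0000]
Step 1: x=[8.0000 14.0000 19.3600 22.6400] v=[0.0000 0.0000 -3.2000 3.2000]
Step 2: x=[8.0000 13.8976 18.3872 23.7152] v=[0.0000 -0.5120 -4.8640 5.3760]
Step 3: x=[7.9836 13.5699 17.5485 24.8979] v=[-0.0819 -1.6384 -4.1933 5.9136]
Step 4: x=[7.9010 12.9850 17.2492 25.8647] v=[-0.4129 -2.9246 -1.4967 4.8341]
Step 5: x=[7.6719 12.2689 17.6461 26.4130] v=[-1.1457 -3.5804 1.9843 2.7417]
Step 6: x=[7.2183 11.6777 18.5853 26.5186] v=[-2.2681 -2.9562 4.6961 0.5282]
Step 7: x=[6.5182 11.4782 19.6886 26.3149] v=[-3.5006 -0.9976 5.5167 -1.0184]
Step 8: x=[5.6517 11.7987 20.5385 26.0110] v=[-4.3326 1.6027 4.2494 -1.5194]
Max displacement = 2.5385

Answer: 2.5385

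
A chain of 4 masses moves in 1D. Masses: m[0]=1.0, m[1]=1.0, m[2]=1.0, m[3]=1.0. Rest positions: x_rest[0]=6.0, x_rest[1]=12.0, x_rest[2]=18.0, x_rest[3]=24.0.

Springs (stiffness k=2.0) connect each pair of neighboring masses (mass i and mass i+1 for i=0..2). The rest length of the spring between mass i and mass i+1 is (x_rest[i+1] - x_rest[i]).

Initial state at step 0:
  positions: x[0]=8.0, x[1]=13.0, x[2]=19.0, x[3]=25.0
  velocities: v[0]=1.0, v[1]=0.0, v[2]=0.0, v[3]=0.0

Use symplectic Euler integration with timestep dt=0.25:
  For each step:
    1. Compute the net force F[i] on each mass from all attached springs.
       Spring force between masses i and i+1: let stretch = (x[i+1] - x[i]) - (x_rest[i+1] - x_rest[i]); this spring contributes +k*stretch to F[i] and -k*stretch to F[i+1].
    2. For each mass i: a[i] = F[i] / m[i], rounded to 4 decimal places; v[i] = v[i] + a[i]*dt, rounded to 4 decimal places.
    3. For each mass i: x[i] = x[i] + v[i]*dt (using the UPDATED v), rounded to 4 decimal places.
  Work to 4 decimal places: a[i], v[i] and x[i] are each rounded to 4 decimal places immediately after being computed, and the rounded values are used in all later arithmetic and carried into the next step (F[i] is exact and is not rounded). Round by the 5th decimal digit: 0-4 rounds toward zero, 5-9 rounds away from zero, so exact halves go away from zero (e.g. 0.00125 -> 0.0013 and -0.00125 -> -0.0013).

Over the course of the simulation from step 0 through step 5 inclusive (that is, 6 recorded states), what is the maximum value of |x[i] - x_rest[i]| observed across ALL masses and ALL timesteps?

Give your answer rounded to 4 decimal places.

Answer: 2.1250

Derivation:
Step 0: x=[8.0000 13.0000 19.0000 25.0000] v=[1.0000 0.0000 0.0000 0.0000]
Step 1: x=[8.1250 13.1250 19.0000 25.0000] v=[0.5000 0.5000 0.0000 0.0000]
Step 2: x=[8.1250 13.3594 19.0156 25.0000] v=[0.0000 0.9375 0.0625 0.0000]
Step 3: x=[8.0293 13.6465 19.0723 25.0020] v=[-0.3828 1.1484 0.2266 0.0078]
Step 4: x=[7.8858 13.9097 19.1920 25.0128] v=[-0.5742 1.0527 0.4786 0.0430]
Step 5: x=[7.7452 14.0802 19.3790 25.0460] v=[-0.5623 0.6819 0.7479 0.1326]
Max displacement = 2.1250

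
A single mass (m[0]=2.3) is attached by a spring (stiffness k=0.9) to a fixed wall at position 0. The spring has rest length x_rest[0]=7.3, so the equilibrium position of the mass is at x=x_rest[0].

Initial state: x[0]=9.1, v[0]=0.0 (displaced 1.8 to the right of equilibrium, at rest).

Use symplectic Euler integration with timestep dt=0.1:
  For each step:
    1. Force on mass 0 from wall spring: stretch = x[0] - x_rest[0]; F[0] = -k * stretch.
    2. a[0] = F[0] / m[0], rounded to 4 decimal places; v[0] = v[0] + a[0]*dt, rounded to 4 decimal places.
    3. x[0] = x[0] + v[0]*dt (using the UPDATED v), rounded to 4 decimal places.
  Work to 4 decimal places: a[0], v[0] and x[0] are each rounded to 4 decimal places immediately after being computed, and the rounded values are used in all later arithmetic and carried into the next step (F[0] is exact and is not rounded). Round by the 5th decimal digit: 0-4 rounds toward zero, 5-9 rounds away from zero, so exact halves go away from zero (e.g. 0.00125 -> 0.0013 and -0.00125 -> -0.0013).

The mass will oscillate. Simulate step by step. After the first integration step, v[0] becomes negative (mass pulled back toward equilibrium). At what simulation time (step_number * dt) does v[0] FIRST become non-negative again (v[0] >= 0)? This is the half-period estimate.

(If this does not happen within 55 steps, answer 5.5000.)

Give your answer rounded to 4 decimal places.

Answer: 5.1000

Derivation:
Step 0: x=[9.1000] v=[0.0000]
Step 1: x=[9.0930] v=[-0.0704]
Step 2: x=[9.0789] v=[-0.1406]
Step 3: x=[9.0579] v=[-0.2102]
Step 4: x=[9.0300] v=[-0.2790]
Step 5: x=[8.9953] v=[-0.3467]
Step 6: x=[8.9540] v=[-0.4130]
Step 7: x=[8.9062] v=[-0.4777]
Step 8: x=[8.8521] v=[-0.5406]
Step 9: x=[8.7920] v=[-0.6013]
Step 10: x=[8.7260] v=[-0.6597]
Step 11: x=[8.6545] v=[-0.7155]
Step 12: x=[8.5777] v=[-0.7685]
Step 13: x=[8.4959] v=[-0.8185]
Step 14: x=[8.4094] v=[-0.8653]
Step 15: x=[8.3185] v=[-0.9087]
Step 16: x=[8.2236] v=[-0.9486]
Step 17: x=[8.1251] v=[-0.9847]
Step 18: x=[8.0234] v=[-1.0170]
Step 19: x=[7.9189] v=[-1.0453]
Step 20: x=[7.8120] v=[-1.0695]
Step 21: x=[7.7031] v=[-1.0895]
Step 22: x=[7.5926] v=[-1.1053]
Step 23: x=[7.4809] v=[-1.1168]
Step 24: x=[7.3685] v=[-1.1239]
Step 25: x=[7.2558] v=[-1.1266]
Step 26: x=[7.1433] v=[-1.1249]
Step 27: x=[7.0314] v=[-1.1188]
Step 28: x=[6.9206] v=[-1.1083]
Step 29: x=[6.8113] v=[-1.0935]
Step 30: x=[6.7039] v=[-1.0744]
Step 31: x=[6.5988] v=[-1.0511]
Step 32: x=[6.4964] v=[-1.0237]
Step 33: x=[6.3972] v=[-0.9923]
Step 34: x=[6.3015] v=[-0.9570]
Step 35: x=[6.2097] v=[-0.9179]
Step 36: x=[6.1222] v=[-0.8752]
Step 37: x=[6.0393] v=[-0.8291]
Step 38: x=[5.9613] v=[-0.7798]
Step 39: x=[5.8886] v=[-0.7274]
Step 40: x=[5.8214] v=[-0.6722]
Step 41: x=[5.7600] v=[-0.6143]
Step 42: x=[5.7046] v=[-0.5540]
Step 43: x=[5.6554] v=[-0.4916]
Step 44: x=[5.6127] v=[-0.4273]
Step 45: x=[5.5766] v=[-0.3613]
Step 46: x=[5.5472] v=[-0.2939]
Step 47: x=[5.5247] v=[-0.2253]
Step 48: x=[5.5091] v=[-0.1558]
Step 49: x=[5.5005] v=[-0.0857]
Step 50: x=[5.4990] v=[-0.0153]
Step 51: x=[5.5045] v=[0.0552]
First v>=0 after going negative at step 51, time=5.1000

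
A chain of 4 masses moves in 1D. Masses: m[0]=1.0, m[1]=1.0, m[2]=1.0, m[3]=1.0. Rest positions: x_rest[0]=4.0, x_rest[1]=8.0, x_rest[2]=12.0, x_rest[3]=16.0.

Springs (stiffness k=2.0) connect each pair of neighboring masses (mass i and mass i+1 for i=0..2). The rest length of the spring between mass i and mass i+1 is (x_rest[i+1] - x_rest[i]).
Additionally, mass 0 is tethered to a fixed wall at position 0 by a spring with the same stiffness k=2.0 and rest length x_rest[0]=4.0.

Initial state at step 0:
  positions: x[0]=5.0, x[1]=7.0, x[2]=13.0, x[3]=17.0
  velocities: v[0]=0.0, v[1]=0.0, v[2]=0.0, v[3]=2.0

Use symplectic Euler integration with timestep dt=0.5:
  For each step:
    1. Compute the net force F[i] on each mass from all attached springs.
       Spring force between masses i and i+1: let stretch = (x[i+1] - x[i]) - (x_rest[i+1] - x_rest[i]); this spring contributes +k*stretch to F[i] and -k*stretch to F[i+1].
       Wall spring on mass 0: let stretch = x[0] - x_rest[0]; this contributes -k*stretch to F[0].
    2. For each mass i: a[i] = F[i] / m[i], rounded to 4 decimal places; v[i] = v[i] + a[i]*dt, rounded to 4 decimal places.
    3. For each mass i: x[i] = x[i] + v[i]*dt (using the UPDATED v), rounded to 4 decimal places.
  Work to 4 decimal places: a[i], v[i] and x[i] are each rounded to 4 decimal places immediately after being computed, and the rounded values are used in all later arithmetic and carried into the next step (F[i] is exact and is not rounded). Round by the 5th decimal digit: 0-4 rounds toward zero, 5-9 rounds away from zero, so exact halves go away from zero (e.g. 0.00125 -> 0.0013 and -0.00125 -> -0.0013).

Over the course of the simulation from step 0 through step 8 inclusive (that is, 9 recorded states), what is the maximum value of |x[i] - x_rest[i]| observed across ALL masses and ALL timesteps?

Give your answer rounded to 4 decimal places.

Step 0: x=[5.0000 7.0000 13.0000 17.0000] v=[0.0000 0.0000 0.0000 2.0000]
Step 1: x=[3.5000 9.0000 12.0000 18.0000] v=[-3.0000 4.0000 -2.0000 2.0000]
Step 2: x=[3.0000 9.7500 12.5000 18.0000] v=[-1.0000 1.5000 1.0000 0.0000]
Step 3: x=[4.3750 8.5000 14.3750 17.2500] v=[2.7500 -2.5000 3.7500 -1.5000]
Step 4: x=[5.6250 8.1250 14.7500 17.0625] v=[2.5000 -0.7500 0.7500 -0.3750]
Step 5: x=[5.3125 9.8125 12.9688 17.7188] v=[-0.6250 3.3750 -3.5625 1.3125]
Step 6: x=[4.5938 10.8282 11.9844 18.0001] v=[-1.4375 2.0313 -1.9688 0.5625]
Step 7: x=[4.6954 9.3048 13.4298 17.2735] v=[0.2031 -3.0469 2.8907 -1.4532]
Step 8: x=[4.7540 7.5392 14.7345 16.6251] v=[0.1171 -3.5313 2.6094 -1.2969]
Max displacement = 2.8282

Answer: 2.8282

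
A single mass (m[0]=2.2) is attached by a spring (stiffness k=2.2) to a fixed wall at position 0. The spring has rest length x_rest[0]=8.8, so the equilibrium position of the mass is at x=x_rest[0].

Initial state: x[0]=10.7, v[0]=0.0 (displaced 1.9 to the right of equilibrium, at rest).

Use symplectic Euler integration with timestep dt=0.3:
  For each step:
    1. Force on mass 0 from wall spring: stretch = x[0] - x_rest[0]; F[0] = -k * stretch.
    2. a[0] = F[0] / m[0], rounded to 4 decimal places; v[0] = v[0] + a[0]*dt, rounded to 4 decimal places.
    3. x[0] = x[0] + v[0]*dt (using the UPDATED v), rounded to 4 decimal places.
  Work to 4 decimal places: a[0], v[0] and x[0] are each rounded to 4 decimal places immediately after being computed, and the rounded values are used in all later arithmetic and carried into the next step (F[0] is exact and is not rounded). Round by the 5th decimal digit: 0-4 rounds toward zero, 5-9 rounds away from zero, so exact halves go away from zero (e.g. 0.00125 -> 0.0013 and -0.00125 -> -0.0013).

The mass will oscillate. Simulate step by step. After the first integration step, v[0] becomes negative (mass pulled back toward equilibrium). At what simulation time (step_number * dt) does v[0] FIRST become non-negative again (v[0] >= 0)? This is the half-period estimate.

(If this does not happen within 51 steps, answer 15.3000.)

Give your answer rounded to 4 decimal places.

Answer: 3.3000

Derivation:
Step 0: x=[10.7000] v=[0.0000]
Step 1: x=[10.5290] v=[-0.5700]
Step 2: x=[10.2024] v=[-1.0887]
Step 3: x=[9.7496] v=[-1.5094]
Step 4: x=[9.2113] v=[-1.7943]
Step 5: x=[8.6360] v=[-1.9177]
Step 6: x=[8.0755] v=[-1.8685]
Step 7: x=[7.5801] v=[-1.6512]
Step 8: x=[7.1945] v=[-1.2852]
Step 9: x=[6.9534] v=[-0.8036]
Step 10: x=[6.8785] v=[-0.2496]
Step 11: x=[6.9766] v=[0.3269]
First v>=0 after going negative at step 11, time=3.3000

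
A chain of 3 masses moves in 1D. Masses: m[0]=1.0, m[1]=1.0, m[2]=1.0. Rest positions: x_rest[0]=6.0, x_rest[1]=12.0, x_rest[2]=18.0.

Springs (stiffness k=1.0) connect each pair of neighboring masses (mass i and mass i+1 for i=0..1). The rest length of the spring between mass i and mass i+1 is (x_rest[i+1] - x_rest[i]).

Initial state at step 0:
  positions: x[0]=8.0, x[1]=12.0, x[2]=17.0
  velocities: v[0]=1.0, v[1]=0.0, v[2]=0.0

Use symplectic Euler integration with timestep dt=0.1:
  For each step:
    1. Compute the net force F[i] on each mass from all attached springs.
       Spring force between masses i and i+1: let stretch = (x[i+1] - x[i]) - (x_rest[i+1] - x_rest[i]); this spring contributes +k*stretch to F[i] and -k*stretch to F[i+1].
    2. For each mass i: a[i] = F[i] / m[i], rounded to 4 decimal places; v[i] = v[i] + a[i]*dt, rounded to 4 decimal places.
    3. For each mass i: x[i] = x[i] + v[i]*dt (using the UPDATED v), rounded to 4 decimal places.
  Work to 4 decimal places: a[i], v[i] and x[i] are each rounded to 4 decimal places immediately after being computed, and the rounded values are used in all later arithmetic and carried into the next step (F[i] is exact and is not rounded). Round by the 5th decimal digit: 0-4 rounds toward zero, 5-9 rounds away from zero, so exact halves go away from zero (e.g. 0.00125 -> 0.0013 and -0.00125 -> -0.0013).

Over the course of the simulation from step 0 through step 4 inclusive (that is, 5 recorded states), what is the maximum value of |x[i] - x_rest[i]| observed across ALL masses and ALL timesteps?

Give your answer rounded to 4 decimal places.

Step 0: x=[8.0000 12.0000 17.0000] v=[1.0000 0.0000 0.0000]
Step 1: x=[8.0800 12.0100 17.0100] v=[0.8000 0.1000 0.1000]
Step 2: x=[8.1393 12.0307 17.0300] v=[0.5930 0.2070 0.2000]
Step 3: x=[8.1775 12.0625 17.0600] v=[0.3821 0.3178 0.3001]
Step 4: x=[8.1946 12.1054 17.1000] v=[0.1706 0.4291 0.4004]
Max displacement = 2.1946

Answer: 2.1946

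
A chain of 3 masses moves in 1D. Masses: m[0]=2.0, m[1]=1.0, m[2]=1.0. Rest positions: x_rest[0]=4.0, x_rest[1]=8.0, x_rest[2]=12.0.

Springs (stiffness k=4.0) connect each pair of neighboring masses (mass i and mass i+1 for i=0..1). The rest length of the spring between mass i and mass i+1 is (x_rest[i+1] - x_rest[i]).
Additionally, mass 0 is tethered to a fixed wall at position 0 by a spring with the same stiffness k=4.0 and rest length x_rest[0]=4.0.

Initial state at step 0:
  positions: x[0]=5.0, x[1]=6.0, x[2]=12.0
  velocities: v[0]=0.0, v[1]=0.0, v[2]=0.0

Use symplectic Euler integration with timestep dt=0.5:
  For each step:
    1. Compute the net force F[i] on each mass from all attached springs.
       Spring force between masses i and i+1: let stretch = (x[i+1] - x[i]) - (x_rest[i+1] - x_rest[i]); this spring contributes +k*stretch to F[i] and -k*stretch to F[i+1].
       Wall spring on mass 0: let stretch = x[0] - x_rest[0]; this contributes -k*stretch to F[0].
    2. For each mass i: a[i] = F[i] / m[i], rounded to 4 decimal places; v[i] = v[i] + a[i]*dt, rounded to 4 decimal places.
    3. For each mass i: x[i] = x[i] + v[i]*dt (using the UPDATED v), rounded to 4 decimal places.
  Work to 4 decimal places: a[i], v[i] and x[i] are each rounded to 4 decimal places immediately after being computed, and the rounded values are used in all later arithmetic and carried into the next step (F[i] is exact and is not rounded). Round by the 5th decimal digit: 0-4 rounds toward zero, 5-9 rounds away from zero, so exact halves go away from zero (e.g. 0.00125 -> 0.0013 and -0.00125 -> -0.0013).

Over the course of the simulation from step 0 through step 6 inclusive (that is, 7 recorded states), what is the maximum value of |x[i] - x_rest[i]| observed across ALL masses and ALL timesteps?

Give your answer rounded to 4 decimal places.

Answer: 3.0000

Derivation:
Step 0: x=[5.0000 6.0000 12.0000] v=[0.0000 0.0000 0.0000]
Step 1: x=[3.0000 11.0000 10.0000] v=[-4.0000 10.0000 -4.0000]
Step 2: x=[3.5000 7.0000 13.0000] v=[1.0000 -8.0000 6.0000]
Step 3: x=[4.0000 5.5000 14.0000] v=[1.0000 -3.0000 2.0000]
Step 4: x=[3.2500 11.0000 10.5000] v=[-1.5000 11.0000 -7.0000]
Step 5: x=[4.7500 8.2500 11.5000] v=[3.0000 -5.5000 2.0000]
Step 6: x=[5.6250 5.2500 13.2500] v=[1.7500 -6.0000 3.5000]
Max displacement = 3.0000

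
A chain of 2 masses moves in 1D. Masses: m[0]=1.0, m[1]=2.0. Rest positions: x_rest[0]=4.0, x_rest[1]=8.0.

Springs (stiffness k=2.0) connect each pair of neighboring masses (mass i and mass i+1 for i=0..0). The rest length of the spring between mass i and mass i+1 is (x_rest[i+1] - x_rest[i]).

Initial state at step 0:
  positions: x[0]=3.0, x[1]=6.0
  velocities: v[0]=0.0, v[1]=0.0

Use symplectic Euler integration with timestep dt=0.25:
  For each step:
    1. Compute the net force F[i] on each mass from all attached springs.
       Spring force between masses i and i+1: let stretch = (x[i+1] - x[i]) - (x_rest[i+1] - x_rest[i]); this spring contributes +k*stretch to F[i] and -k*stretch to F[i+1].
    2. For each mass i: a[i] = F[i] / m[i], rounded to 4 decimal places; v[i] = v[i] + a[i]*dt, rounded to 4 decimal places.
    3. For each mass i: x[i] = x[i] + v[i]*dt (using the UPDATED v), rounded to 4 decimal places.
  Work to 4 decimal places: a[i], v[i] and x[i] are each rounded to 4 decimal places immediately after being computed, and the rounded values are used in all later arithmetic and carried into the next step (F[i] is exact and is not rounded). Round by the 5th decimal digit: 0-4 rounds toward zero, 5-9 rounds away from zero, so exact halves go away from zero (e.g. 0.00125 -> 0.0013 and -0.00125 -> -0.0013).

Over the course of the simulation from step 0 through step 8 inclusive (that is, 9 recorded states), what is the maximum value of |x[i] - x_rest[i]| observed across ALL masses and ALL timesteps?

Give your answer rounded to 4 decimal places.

Step 0: x=[3.0000 6.0000] v=[0.0000 0.0000]
Step 1: x=[2.8750 6.0625] v=[-0.5000 0.2500]
Step 2: x=[2.6484 6.1758] v=[-0.9063 0.4531]
Step 3: x=[2.3628 6.3186] v=[-1.1426 0.5713]
Step 4: x=[2.0716 6.4642] v=[-1.1647 0.5824]
Step 5: x=[1.8295 6.5853] v=[-0.9684 0.4843]
Step 6: x=[1.6819 6.6592] v=[-0.5905 0.2954]
Step 7: x=[1.6564 6.6720] v=[-0.1019 0.0511]
Step 8: x=[1.7579 6.6213] v=[0.4059 -0.2028]
Max displacement = 2.3436

Answer: 2.3436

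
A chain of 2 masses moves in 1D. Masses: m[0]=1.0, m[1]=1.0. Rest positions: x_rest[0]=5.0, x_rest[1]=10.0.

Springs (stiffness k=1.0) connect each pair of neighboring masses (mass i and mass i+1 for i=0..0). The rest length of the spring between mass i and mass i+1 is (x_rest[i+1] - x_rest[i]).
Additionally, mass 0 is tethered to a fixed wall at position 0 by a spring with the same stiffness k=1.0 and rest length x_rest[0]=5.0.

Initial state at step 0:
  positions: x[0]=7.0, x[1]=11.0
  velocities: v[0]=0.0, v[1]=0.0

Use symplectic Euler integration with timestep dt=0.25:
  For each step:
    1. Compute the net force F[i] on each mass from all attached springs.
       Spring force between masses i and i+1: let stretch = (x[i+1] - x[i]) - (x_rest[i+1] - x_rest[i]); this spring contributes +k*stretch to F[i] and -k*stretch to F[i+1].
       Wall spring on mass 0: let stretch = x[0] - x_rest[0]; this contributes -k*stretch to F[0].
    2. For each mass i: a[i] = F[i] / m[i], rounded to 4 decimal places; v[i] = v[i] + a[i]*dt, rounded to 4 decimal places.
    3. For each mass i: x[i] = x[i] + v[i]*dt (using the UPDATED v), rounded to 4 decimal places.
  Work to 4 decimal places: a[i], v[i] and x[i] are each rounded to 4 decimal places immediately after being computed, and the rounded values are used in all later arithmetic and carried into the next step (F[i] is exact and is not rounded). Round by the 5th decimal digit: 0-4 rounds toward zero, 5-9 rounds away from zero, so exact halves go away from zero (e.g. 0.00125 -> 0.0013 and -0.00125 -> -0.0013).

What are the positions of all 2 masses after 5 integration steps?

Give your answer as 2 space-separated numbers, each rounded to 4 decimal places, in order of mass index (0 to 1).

Answer: 5.0279 11.4621

Derivation:
Step 0: x=[7.0000 11.0000] v=[0.0000 0.0000]
Step 1: x=[6.8125 11.0625] v=[-0.7500 0.2500]
Step 2: x=[6.4649 11.1719] v=[-1.3906 0.4375]
Step 3: x=[6.0074 11.2996] v=[-1.8301 0.5108]
Step 4: x=[5.5052 11.4091] v=[-2.0089 0.4378]
Step 5: x=[5.0279 11.4621] v=[-1.9092 0.2118]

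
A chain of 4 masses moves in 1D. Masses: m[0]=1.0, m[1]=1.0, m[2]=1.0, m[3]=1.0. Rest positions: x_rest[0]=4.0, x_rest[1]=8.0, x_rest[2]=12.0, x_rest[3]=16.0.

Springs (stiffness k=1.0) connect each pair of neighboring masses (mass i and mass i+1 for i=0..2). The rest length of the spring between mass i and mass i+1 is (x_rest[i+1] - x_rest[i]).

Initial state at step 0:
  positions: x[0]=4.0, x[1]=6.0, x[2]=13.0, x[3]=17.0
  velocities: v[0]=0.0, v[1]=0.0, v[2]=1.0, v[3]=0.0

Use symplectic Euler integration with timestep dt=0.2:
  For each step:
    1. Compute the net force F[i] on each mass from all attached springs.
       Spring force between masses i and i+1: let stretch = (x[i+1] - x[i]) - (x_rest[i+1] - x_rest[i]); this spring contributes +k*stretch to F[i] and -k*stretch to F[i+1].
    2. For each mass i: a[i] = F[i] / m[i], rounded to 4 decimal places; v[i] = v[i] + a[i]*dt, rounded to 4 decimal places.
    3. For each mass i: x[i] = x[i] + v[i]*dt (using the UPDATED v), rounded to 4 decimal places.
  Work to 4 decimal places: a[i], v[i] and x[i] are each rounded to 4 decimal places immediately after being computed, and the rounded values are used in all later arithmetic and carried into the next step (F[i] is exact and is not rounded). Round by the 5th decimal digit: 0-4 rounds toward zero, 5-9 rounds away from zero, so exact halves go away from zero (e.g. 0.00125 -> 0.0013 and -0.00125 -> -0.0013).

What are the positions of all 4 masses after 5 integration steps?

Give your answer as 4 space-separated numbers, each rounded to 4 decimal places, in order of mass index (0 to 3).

Step 0: x=[4.0000 6.0000 13.0000 17.0000] v=[0.0000 0.0000 1.0000 0.0000]
Step 1: x=[3.9200 6.2000 13.0800 17.0000] v=[-0.4000 1.0000 0.4000 0.0000]
Step 2: x=[3.7712 6.5840 13.0416 17.0032] v=[-0.7440 1.9200 -0.1920 0.0160]
Step 3: x=[3.5749 7.1138 12.9034 17.0079] v=[-0.9814 2.6490 -0.6912 0.0237]
Step 4: x=[3.3602 7.7336 12.6978 17.0085] v=[-1.0736 3.0991 -1.0282 0.0028]
Step 5: x=[3.1604 8.3771 12.4660 16.9966] v=[-0.9989 3.2173 -1.1589 -0.0593]

Answer: 3.1604 8.3771 12.4660 16.9966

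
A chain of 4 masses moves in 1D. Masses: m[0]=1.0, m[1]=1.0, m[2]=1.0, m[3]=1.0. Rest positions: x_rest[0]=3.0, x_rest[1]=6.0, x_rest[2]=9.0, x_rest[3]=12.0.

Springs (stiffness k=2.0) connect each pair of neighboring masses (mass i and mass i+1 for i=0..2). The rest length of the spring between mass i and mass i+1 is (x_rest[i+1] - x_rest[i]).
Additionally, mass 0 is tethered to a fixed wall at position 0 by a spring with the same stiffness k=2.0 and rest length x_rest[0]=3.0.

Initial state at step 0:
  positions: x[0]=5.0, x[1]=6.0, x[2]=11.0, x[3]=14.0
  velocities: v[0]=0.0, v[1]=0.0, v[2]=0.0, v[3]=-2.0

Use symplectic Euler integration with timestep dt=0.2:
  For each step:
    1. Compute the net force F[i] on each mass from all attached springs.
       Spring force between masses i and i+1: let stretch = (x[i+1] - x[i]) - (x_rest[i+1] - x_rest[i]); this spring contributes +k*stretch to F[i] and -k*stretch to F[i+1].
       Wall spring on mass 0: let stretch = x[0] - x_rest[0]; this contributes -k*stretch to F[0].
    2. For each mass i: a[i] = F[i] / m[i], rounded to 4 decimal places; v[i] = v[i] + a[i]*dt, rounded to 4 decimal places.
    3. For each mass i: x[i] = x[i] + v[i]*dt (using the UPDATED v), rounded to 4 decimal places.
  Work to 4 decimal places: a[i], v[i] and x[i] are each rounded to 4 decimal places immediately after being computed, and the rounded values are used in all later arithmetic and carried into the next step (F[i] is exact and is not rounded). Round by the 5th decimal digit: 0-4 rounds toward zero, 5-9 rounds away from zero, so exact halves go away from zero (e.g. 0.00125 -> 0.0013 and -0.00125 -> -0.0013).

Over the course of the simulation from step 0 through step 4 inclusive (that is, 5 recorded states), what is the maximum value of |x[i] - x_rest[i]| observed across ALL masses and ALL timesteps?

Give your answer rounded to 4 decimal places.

Step 0: x=[5.0000 6.0000 11.0000 14.0000] v=[0.0000 0.0000 0.0000 -2.0000]
Step 1: x=[4.6800 6.3200 10.8400 13.6000] v=[-1.6000 1.6000 -0.8000 -2.0000]
Step 2: x=[4.1168 6.8704 10.5392 13.2192] v=[-2.8160 2.7520 -1.5040 -1.9040]
Step 3: x=[3.4445 7.4940 10.1593 12.8640] v=[-3.3613 3.1181 -1.8995 -1.7760]
Step 4: x=[2.8206 8.0069 9.7826 12.5324] v=[-3.1193 2.5644 -1.8837 -1.6579]
Max displacement = 2.0069

Answer: 2.0069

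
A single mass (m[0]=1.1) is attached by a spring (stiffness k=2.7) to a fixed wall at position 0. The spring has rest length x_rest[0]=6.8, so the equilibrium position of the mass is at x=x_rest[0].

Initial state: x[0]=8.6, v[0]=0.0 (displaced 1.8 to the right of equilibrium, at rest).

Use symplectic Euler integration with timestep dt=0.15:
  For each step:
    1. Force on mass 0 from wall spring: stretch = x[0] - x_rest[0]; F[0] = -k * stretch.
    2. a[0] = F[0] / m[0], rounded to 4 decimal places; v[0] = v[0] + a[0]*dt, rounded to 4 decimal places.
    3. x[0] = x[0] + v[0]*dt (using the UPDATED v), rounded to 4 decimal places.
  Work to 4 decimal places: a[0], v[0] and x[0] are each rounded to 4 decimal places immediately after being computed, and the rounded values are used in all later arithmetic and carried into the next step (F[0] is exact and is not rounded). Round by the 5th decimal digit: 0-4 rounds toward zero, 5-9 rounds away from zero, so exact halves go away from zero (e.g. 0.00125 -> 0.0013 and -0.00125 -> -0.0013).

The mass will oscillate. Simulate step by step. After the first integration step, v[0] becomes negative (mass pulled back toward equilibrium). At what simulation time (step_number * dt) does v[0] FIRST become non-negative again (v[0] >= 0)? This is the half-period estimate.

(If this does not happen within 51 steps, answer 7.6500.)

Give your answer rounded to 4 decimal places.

Step 0: x=[8.6000] v=[0.0000]
Step 1: x=[8.5006] v=[-0.6627]
Step 2: x=[8.3073] v=[-1.2888]
Step 3: x=[8.0307] v=[-1.8438]
Step 4: x=[7.6862] v=[-2.2969]
Step 5: x=[7.2927] v=[-2.6232]
Step 6: x=[6.8720] v=[-2.8046]
Step 7: x=[6.4473] v=[-2.8311]
Step 8: x=[6.0421] v=[-2.7012]
Step 9: x=[5.6788] v=[-2.4222]
Step 10: x=[5.3774] v=[-2.0094]
Step 11: x=[5.1546] v=[-1.4856]
Step 12: x=[5.0226] v=[-0.8798]
Step 13: x=[4.9888] v=[-0.2254]
Step 14: x=[5.0550] v=[0.4415]
First v>=0 after going negative at step 14, time=2.1000

Answer: 2.1000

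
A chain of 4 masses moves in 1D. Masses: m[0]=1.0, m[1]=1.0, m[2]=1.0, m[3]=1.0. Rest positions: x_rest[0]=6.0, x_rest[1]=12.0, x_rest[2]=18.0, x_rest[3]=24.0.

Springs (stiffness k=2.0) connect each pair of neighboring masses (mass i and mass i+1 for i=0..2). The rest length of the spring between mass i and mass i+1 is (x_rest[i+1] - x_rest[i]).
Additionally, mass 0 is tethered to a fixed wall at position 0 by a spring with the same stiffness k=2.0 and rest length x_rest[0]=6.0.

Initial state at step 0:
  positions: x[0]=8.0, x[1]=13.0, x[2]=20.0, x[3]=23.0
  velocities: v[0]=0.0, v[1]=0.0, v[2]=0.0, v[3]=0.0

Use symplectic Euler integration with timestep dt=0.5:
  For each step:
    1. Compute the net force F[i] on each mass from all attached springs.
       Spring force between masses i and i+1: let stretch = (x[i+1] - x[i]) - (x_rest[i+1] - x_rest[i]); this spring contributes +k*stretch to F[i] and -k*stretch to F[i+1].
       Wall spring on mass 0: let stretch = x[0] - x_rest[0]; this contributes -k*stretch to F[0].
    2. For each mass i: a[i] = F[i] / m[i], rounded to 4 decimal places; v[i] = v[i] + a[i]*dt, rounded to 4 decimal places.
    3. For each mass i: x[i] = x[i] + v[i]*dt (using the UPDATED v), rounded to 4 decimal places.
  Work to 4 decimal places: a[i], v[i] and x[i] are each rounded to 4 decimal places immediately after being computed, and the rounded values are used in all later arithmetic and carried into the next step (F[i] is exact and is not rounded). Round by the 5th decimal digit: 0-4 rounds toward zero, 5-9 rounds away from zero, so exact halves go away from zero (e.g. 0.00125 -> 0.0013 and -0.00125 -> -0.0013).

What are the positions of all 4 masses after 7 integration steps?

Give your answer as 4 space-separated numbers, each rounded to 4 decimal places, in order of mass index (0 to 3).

Step 0: x=[8.0000 13.0000 20.0000 23.0000] v=[0.0000 0.0000 0.0000 0.0000]
Step 1: x=[6.5000 14.0000 18.0000 24.5000] v=[-3.0000 2.0000 -4.0000 3.0000]
Step 2: x=[5.5000 13.2500 17.2500 25.7500] v=[-2.0000 -1.5000 -1.5000 2.5000]
Step 3: x=[5.6250 10.6250 18.7500 25.7500] v=[0.2500 -5.2500 3.0000 0.0000]
Step 4: x=[5.4375 9.5625 19.6875 25.2500] v=[-0.3750 -2.1250 1.8750 -1.0000]
Step 5: x=[4.5938 11.5000 18.3438 24.9688] v=[-1.6875 3.8750 -2.6875 -0.5625]
Step 6: x=[4.9063 13.4063 16.8907 24.3751] v=[0.6249 3.8126 -2.9063 -1.1875]
Step 7: x=[7.0156 12.8048 17.4376 23.0392] v=[4.2186 -1.2030 1.0937 -2.6719]

Answer: 7.0156 12.8048 17.4376 23.0392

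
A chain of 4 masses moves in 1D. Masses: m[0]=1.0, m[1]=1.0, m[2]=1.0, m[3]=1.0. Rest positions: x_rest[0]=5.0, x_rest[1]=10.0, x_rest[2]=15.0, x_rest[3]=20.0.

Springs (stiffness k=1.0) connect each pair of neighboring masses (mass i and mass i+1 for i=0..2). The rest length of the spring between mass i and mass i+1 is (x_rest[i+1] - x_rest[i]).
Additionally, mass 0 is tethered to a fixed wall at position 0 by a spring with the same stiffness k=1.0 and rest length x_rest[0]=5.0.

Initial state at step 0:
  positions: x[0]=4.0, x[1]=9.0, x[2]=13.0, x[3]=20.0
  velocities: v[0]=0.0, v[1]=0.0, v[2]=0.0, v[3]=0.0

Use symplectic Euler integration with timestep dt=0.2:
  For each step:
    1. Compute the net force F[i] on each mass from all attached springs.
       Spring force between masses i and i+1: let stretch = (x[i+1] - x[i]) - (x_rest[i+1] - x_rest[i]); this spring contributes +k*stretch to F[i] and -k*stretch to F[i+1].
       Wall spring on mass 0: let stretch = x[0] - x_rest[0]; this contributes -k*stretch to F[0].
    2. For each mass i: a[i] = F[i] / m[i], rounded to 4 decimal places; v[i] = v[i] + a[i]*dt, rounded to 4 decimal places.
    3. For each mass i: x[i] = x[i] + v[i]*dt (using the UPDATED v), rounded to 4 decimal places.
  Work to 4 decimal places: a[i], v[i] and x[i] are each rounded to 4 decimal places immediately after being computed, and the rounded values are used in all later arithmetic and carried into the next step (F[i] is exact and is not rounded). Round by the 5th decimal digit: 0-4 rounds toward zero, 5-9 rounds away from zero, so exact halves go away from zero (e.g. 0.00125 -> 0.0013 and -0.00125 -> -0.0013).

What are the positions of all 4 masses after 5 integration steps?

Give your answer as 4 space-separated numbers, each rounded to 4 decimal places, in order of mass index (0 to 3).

Step 0: x=[4.0000 9.0000 13.0000 20.0000] v=[0.0000 0.0000 0.0000 0.0000]
Step 1: x=[4.0400 8.9600 13.1200 19.9200] v=[0.2000 -0.2000 0.6000 -0.4000]
Step 2: x=[4.1152 8.8896 13.3456 19.7680] v=[0.3760 -0.3520 1.1280 -0.7600]
Step 3: x=[4.2168 8.8065 13.6499 19.5591] v=[0.5078 -0.4157 1.5213 -1.0445]
Step 4: x=[4.3333 8.7335 13.9968 19.3138] v=[0.5824 -0.3650 1.7345 -1.2263]
Step 5: x=[4.4525 8.6950 14.3458 19.0559] v=[0.5958 -0.1924 1.7452 -1.2897]

Answer: 4.4525 8.6950 14.3458 19.0559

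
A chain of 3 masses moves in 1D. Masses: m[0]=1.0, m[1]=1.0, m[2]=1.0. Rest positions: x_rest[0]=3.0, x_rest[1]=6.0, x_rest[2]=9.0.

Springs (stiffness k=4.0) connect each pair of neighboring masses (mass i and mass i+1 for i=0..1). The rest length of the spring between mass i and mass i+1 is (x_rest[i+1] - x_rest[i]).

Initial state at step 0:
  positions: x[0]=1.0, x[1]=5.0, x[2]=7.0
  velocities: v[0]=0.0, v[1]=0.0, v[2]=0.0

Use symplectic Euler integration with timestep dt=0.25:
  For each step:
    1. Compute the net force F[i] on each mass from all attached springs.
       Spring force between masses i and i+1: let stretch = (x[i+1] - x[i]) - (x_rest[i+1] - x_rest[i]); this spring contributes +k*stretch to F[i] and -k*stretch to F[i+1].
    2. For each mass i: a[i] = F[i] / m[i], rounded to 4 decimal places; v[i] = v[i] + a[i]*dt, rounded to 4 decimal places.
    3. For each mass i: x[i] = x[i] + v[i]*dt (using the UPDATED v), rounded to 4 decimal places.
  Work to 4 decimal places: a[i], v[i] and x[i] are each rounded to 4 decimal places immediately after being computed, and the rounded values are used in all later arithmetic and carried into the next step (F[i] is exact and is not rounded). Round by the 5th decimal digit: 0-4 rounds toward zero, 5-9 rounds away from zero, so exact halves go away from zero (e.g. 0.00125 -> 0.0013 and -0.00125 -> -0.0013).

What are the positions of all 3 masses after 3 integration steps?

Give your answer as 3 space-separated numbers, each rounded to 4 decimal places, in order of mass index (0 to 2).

Step 0: x=[1.0000 5.0000 7.0000] v=[0.0000 0.0000 0.0000]
Step 1: x=[1.2500 4.5000 7.2500] v=[1.0000 -2.0000 1.0000]
Step 2: x=[1.5625 3.8750 7.5625] v=[1.2500 -2.5000 1.2500]
Step 3: x=[1.7031 3.5938 7.7031] v=[0.5625 -1.1250 0.5625]

Answer: 1.7031 3.5938 7.7031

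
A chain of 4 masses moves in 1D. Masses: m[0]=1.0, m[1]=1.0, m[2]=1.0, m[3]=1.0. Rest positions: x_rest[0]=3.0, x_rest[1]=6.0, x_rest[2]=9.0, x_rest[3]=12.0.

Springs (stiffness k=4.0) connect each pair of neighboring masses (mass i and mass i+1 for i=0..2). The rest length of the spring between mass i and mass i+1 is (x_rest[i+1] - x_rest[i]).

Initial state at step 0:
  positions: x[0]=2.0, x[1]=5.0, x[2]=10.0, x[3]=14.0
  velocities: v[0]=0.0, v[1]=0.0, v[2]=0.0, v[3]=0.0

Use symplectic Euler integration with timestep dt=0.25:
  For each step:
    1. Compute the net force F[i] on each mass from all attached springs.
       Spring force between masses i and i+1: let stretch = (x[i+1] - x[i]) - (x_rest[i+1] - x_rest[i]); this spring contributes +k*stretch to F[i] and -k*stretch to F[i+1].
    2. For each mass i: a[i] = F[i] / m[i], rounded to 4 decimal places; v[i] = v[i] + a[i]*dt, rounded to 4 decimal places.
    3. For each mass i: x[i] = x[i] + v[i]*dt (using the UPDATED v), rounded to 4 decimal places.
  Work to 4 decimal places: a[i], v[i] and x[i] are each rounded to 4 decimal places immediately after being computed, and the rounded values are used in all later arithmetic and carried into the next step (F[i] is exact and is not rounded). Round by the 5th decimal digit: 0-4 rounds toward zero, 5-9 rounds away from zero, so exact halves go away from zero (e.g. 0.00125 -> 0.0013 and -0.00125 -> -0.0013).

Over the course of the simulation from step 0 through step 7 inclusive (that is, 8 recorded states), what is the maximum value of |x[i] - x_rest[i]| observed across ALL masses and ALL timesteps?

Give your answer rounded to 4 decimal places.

Step 0: x=[2.0000 5.0000 10.0000 14.0000] v=[0.0000 0.0000 0.0000 0.0000]
Step 1: x=[2.0000 5.5000 9.7500 13.7500] v=[0.0000 2.0000 -1.0000 -1.0000]
Step 2: x=[2.1250 6.1875 9.4375 13.2500] v=[0.5000 2.7500 -1.2500 -2.0000]
Step 3: x=[2.5156 6.6719 9.2656 12.5469] v=[1.5625 1.9375 -0.6875 -2.8125]
Step 4: x=[3.1953 6.7656 9.2656 11.7735] v=[2.7188 0.3749 0.0001 -3.0938]
Step 5: x=[4.0176 6.5918 9.2676 11.1231] v=[3.2891 -0.6954 0.0080 -2.6017]
Step 6: x=[4.7334 6.4434 9.0645 10.7588] v=[2.8633 -0.5938 -0.8123 -1.4572]
Step 7: x=[5.1267 6.5227 8.6297 10.7209] v=[1.5733 0.3173 -1.7391 -0.1515]
Max displacement = 2.1267

Answer: 2.1267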